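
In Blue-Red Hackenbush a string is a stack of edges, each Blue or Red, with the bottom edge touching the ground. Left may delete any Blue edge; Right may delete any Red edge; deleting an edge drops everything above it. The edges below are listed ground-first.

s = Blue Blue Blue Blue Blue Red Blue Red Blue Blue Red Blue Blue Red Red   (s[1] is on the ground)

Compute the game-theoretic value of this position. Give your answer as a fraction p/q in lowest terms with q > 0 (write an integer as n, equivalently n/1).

4825/1024

v_1 [B]  L=[0]  R=[none]  ⇒ 1
v_2 [BB]  L=[0; 1]  R=[none]  ⇒ 2
v_3 [BBB]  L=[0; 1; 2]  R=[none]  ⇒ 3
v_4 [BBBB]  L=[0; 1; 2; 3]  R=[none]  ⇒ 4
v_5 [BBBBB]  L=[0; 1; 2; 3; 4]  R=[none]  ⇒ 5
v_6 [BBBBBR]  L=[0; 1; 2; 3; 4]  R=[5]  ⇒ 9/2
v_7 [BBBBBRB]  L=[0; 1; 2; 3; 4; 9/2]  R=[5]  ⇒ 19/4
v_8 [BBBBBRBR]  L=[0; 1; 2; 3; 4; 9/2]  R=[19/4; 5]  ⇒ 37/8
v_9 [BBBBBRBRB]  L=[0; 1; 2; 3; 4; 9/2; 37/8]  R=[19/4; 5]  ⇒ 75/16
v_10 [BBBBBRBRBB]  L=[0; 1; 2; 3; 4; 9/2; 37/8; 75/16]  R=[19/4; 5]  ⇒ 151/32
v_11 [BBBBBRBRBBR]  L=[0; 1; 2; 3; 4; 9/2; 37/8; 75/16]  R=[151/32; 19/4; 5]  ⇒ 301/64
v_12 [BBBBBRBRBBRB]  L=[0; 1; 2; 3; 4; 9/2; 37/8; 75/16; 301/64]  R=[151/32; 19/4; 5]  ⇒ 603/128
v_13 [BBBBBRBRBBRBB]  L=[0; 1; 2; 3; 4; 9/2; 37/8; 75/16; 301/64; 603/128]  R=[151/32; 19/4; 5]  ⇒ 1207/256
v_14 [BBBBBRBRBBRBBR]  L=[0; 1; 2; 3; 4; 9/2; 37/8; 75/16; 301/64; 603/128]  R=[1207/256; 151/32; 19/4; 5]  ⇒ 2413/512
v_15 [BBBBBRBRBBRBBRR]  L=[0; 1; 2; 3; 4; 9/2; 37/8; 75/16; 301/64; 603/128]  R=[2413/512; 1207/256; 151/32; 19/4; 5]  ⇒ 4825/1024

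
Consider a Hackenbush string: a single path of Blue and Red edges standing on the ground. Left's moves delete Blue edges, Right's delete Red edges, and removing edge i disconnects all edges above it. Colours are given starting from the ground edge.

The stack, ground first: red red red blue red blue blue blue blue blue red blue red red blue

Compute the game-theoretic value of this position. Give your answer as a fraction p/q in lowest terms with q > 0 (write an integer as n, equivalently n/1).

-10285/4096

r: Left { (no moves) }, Right { 0 } ⇒ simplest -1
rr: Left { (no moves) }, Right { -1, 0 } ⇒ simplest -2
rrr: Left { (no moves) }, Right { -2, -1, 0 } ⇒ simplest -3
rrrb: Left { -3 }, Right { -2, -1, 0 } ⇒ simplest -5/2
rrrbr: Left { -3 }, Right { -5/2, -2, -1, 0 } ⇒ simplest -11/4
rrrbrb: Left { -3, -11/4 }, Right { -5/2, -2, -1, 0 } ⇒ simplest -21/8
rrrbrbb: Left { -3, -11/4, -21/8 }, Right { -5/2, -2, -1, 0 } ⇒ simplest -41/16
rrrbrbbb: Left { -3, -11/4, -21/8, -41/16 }, Right { -5/2, -2, -1, 0 } ⇒ simplest -81/32
rrrbrbbbb: Left { -3, -11/4, -21/8, -41/16, -81/32 }, Right { -5/2, -2, -1, 0 } ⇒ simplest -161/64
rrrbrbbbbb: Left { -3, -11/4, -21/8, -41/16, -81/32, -161/64 }, Right { -5/2, -2, -1, 0 } ⇒ simplest -321/128
rrrbrbbbbbr: Left { -3, -11/4, -21/8, -41/16, -81/32, -161/64 }, Right { -321/128, -5/2, -2, -1, 0 } ⇒ simplest -643/256
rrrbrbbbbbrb: Left { -3, -11/4, -21/8, -41/16, -81/32, -161/64, -643/256 }, Right { -321/128, -5/2, -2, -1, 0 } ⇒ simplest -1285/512
rrrbrbbbbbrbr: Left { -3, -11/4, -21/8, -41/16, -81/32, -161/64, -643/256 }, Right { -1285/512, -321/128, -5/2, -2, -1, 0 } ⇒ simplest -2571/1024
rrrbrbbbbbrbrr: Left { -3, -11/4, -21/8, -41/16, -81/32, -161/64, -643/256 }, Right { -2571/1024, -1285/512, -321/128, -5/2, -2, -1, 0 } ⇒ simplest -5143/2048
rrrbrbbbbbrbrrb: Left { -3, -11/4, -21/8, -41/16, -81/32, -161/64, -643/256, -5143/2048 }, Right { -2571/1024, -1285/512, -321/128, -5/2, -2, -1, 0 } ⇒ simplest -10285/4096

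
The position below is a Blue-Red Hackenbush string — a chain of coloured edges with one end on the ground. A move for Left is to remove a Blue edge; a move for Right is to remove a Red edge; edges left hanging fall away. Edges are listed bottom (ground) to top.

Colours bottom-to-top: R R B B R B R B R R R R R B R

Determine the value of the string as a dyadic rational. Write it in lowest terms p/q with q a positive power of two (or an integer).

-11003/8192

1 of 15 · R · max L −∞ · min R 0 = -1
2 of 15 · RR · max L −∞ · min R -1 = -2
3 of 15 · RRB · max L -2 · min R -1 = -3/2
4 of 15 · RRBB · max L -3/2 · min R -1 = -5/4
5 of 15 · RRBBR · max L -3/2 · min R -5/4 = -11/8
6 of 15 · RRBBRB · max L -11/8 · min R -5/4 = -21/16
7 of 15 · RRBBRBR · max L -11/8 · min R -21/16 = -43/32
8 of 15 · RRBBRBRB · max L -43/32 · min R -21/16 = -85/64
9 of 15 · RRBBRBRBR · max L -43/32 · min R -85/64 = -171/128
10 of 15 · RRBBRBRBRR · max L -43/32 · min R -171/128 = -343/256
11 of 15 · RRBBRBRBRRR · max L -43/32 · min R -343/256 = -687/512
12 of 15 · RRBBRBRBRRRR · max L -43/32 · min R -687/512 = -1375/1024
13 of 15 · RRBBRBRBRRRRR · max L -43/32 · min R -1375/1024 = -2751/2048
14 of 15 · RRBBRBRBRRRRRB · max L -2751/2048 · min R -1375/1024 = -5501/4096
15 of 15 · RRBBRBRBRRRRRBR · max L -2751/2048 · min R -5501/4096 = -11003/8192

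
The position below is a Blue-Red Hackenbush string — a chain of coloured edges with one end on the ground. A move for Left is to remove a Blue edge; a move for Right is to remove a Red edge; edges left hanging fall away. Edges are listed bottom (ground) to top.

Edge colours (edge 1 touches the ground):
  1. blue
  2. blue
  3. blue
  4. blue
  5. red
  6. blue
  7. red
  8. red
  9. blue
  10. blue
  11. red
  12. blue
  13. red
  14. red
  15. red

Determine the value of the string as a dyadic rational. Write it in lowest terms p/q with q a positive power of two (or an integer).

7377/2048

Prefix values for blue blue blue blue red blue red red blue blue red blue red red red via {L|R} + simplicity:
v(b) = { 0 |  } => 1
v(bb) = { 0 1 |  } => 2
v(bbb) = { 0 1 2 |  } => 3
v(bbbb) = { 0 1 2 3 |  } => 4
v(bbbbr) = { 0 1 2 3 | 4 } => 7/2
v(bbbbrb) = { 0 1 2 3 7/2 | 4 } => 15/4
v(bbbbrbr) = { 0 1 2 3 7/2 | 15/4 4 } => 29/8
v(bbbbrbrr) = { 0 1 2 3 7/2 | 29/8 15/4 4 } => 57/16
v(bbbbrbrrb) = { 0 1 2 3 7/2 57/16 | 29/8 15/4 4 } => 115/32
v(bbbbrbrrbb) = { 0 1 2 3 7/2 57/16 115/32 | 29/8 15/4 4 } => 231/64
v(bbbbrbrrbbr) = { 0 1 2 3 7/2 57/16 115/32 | 231/64 29/8 15/4 4 } => 461/128
v(bbbbrbrrbbrb) = { 0 1 2 3 7/2 57/16 115/32 461/128 | 231/64 29/8 15/4 4 } => 923/256
v(bbbbrbrrbbrbr) = { 0 1 2 3 7/2 57/16 115/32 461/128 | 923/256 231/64 29/8 15/4 4 } => 1845/512
v(bbbbrbrrbbrbrr) = { 0 1 2 3 7/2 57/16 115/32 461/128 | 1845/512 923/256 231/64 29/8 15/4 4 } => 3689/1024
v(bbbbrbrrbbrbrrr) = { 0 1 2 3 7/2 57/16 115/32 461/128 | 3689/1024 1845/512 923/256 231/64 29/8 15/4 4 } => 7377/2048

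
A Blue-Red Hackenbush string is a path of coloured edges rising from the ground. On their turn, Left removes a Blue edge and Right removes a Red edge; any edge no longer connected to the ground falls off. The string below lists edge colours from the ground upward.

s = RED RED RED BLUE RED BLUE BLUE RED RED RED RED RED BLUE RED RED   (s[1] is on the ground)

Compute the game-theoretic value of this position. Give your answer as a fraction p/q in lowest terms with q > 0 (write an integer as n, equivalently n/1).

Recurse on prefixes of the 15-edge string RED RED RED BLUE RED BLUE BLUE RED RED RED RED RED BLUE RED RED:
R: Left {  }, Right { 0 } gives simplest -1
RR: Left {  }, Right { -1; 0 } gives simplest -2
RRR: Left {  }, Right { -2; -1; 0 } gives simplest -3
RRRB: Left { -3 }, Right { -2; -1; 0 } gives simplest -5/2
RRRBR: Left { -3 }, Right { -5/2; -2; -1; 0 } gives simplest -11/4
RRRBRB: Left { -3; -11/4 }, Right { -5/2; -2; -1; 0 } gives simplest -21/8
RRRBRBB: Left { -3; -11/4; -21/8 }, Right { -5/2; -2; -1; 0 } gives simplest -41/16
RRRBRBBR: Left { -3; -11/4; -21/8 }, Right { -41/16; -5/2; -2; -1; 0 } gives simplest -83/32
RRRBRBBRR: Left { -3; -11/4; -21/8 }, Right { -83/32; -41/16; -5/2; -2; -1; 0 } gives simplest -167/64
RRRBRBBRRR: Left { -3; -11/4; -21/8 }, Right { -167/64; -83/32; -41/16; -5/2; -2; -1; 0 } gives simplest -335/128
RRRBRBBRRRR: Left { -3; -11/4; -21/8 }, Right { -335/128; -167/64; -83/32; -41/16; -5/2; -2; -1; 0 } gives simplest -671/256
RRRBRBBRRRRR: Left { -3; -11/4; -21/8 }, Right { -671/256; -335/128; -167/64; -83/32; -41/16; -5/2; -2; -1; 0 } gives simplest -1343/512
RRRBRBBRRRRRB: Left { -3; -11/4; -21/8; -1343/512 }, Right { -671/256; -335/128; -167/64; -83/32; -41/16; -5/2; -2; -1; 0 } gives simplest -2685/1024
RRRBRBBRRRRRBR: Left { -3; -11/4; -21/8; -1343/512 }, Right { -2685/1024; -671/256; -335/128; -167/64; -83/32; -41/16; -5/2; -2; -1; 0 } gives simplest -5371/2048
RRRBRBBRRRRRBRR: Left { -3; -11/4; -21/8; -1343/512 }, Right { -5371/2048; -2685/1024; -671/256; -335/128; -167/64; -83/32; -41/16; -5/2; -2; -1; 0 } gives simplest -10743/4096

-10743/4096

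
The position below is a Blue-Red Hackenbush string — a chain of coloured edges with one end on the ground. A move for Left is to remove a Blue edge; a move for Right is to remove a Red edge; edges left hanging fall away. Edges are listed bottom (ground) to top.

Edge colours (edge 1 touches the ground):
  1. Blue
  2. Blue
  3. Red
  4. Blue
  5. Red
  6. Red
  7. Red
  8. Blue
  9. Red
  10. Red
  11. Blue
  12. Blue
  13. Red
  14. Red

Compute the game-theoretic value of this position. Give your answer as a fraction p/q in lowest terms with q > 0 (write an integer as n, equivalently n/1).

6297/4096

Build G(s[:k]) for k = 1..14, string s = Blue Blue Red Blue Red Red Red Blue Red Red Blue Blue Red Red.
edge 1 of 14 (Blue): { 0 | (no moves) } so 1
edge 2 of 14 (Blue): { 0; 1 | (no moves) } so 2
edge 3 of 14 (Red): { 0; 1 | 2 } so 3/2
edge 4 of 14 (Blue): { 0; 1; 3/2 | 2 } so 7/4
edge 5 of 14 (Red): { 0; 1; 3/2 | 7/4; 2 } so 13/8
edge 6 of 14 (Red): { 0; 1; 3/2 | 13/8; 7/4; 2 } so 25/16
edge 7 of 14 (Red): { 0; 1; 3/2 | 25/16; 13/8; 7/4; 2 } so 49/32
edge 8 of 14 (Blue): { 0; 1; 3/2; 49/32 | 25/16; 13/8; 7/4; 2 } so 99/64
edge 9 of 14 (Red): { 0; 1; 3/2; 49/32 | 99/64; 25/16; 13/8; 7/4; 2 } so 197/128
edge 10 of 14 (Red): { 0; 1; 3/2; 49/32 | 197/128; 99/64; 25/16; 13/8; 7/4; 2 } so 393/256
edge 11 of 14 (Blue): { 0; 1; 3/2; 49/32; 393/256 | 197/128; 99/64; 25/16; 13/8; 7/4; 2 } so 787/512
edge 12 of 14 (Blue): { 0; 1; 3/2; 49/32; 393/256; 787/512 | 197/128; 99/64; 25/16; 13/8; 7/4; 2 } so 1575/1024
edge 13 of 14 (Red): { 0; 1; 3/2; 49/32; 393/256; 787/512 | 1575/1024; 197/128; 99/64; 25/16; 13/8; 7/4; 2 } so 3149/2048
edge 14 of 14 (Red): { 0; 1; 3/2; 49/32; 393/256; 787/512 | 3149/2048; 1575/1024; 197/128; 99/64; 25/16; 13/8; 7/4; 2 } so 6297/4096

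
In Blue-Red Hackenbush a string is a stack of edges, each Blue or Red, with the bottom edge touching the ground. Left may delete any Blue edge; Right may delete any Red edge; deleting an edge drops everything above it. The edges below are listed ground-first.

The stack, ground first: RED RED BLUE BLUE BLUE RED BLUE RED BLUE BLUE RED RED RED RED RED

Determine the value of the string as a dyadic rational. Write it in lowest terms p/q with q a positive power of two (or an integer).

-9535/8192

R: Left { · }, Right { 0 } -> simplest -1
RR: Left { · }, Right { -1,0 } -> simplest -2
RRB: Left { -2 }, Right { -1,0 } -> simplest -3/2
RRBB: Left { -2,-3/2 }, Right { -1,0 } -> simplest -5/4
RRBBB: Left { -2,-3/2,-5/4 }, Right { -1,0 } -> simplest -9/8
RRBBBR: Left { -2,-3/2,-5/4 }, Right { -9/8,-1,0 } -> simplest -19/16
RRBBBRB: Left { -2,-3/2,-5/4,-19/16 }, Right { -9/8,-1,0 } -> simplest -37/32
RRBBBRBR: Left { -2,-3/2,-5/4,-19/16 }, Right { -37/32,-9/8,-1,0 } -> simplest -75/64
RRBBBRBRB: Left { -2,-3/2,-5/4,-19/16,-75/64 }, Right { -37/32,-9/8,-1,0 } -> simplest -149/128
RRBBBRBRBB: Left { -2,-3/2,-5/4,-19/16,-75/64,-149/128 }, Right { -37/32,-9/8,-1,0 } -> simplest -297/256
RRBBBRBRBBR: Left { -2,-3/2,-5/4,-19/16,-75/64,-149/128 }, Right { -297/256,-37/32,-9/8,-1,0 } -> simplest -595/512
RRBBBRBRBBRR: Left { -2,-3/2,-5/4,-19/16,-75/64,-149/128 }, Right { -595/512,-297/256,-37/32,-9/8,-1,0 } -> simplest -1191/1024
RRBBBRBRBBRRR: Left { -2,-3/2,-5/4,-19/16,-75/64,-149/128 }, Right { -1191/1024,-595/512,-297/256,-37/32,-9/8,-1,0 } -> simplest -2383/2048
RRBBBRBRBBRRRR: Left { -2,-3/2,-5/4,-19/16,-75/64,-149/128 }, Right { -2383/2048,-1191/1024,-595/512,-297/256,-37/32,-9/8,-1,0 } -> simplest -4767/4096
RRBBBRBRBBRRRRR: Left { -2,-3/2,-5/4,-19/16,-75/64,-149/128 }, Right { -4767/4096,-2383/2048,-1191/1024,-595/512,-297/256,-37/32,-9/8,-1,0 } -> simplest -9535/8192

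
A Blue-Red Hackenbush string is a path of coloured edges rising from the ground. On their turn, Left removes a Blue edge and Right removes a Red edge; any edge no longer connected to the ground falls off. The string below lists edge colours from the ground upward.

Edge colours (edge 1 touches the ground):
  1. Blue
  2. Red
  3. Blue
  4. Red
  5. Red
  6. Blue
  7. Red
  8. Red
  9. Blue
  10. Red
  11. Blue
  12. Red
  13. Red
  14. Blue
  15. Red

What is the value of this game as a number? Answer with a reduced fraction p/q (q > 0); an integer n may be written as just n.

v_1 [B]  L=[0]  R=[∅]  — 1
v_2 [BR]  L=[0]  R=[1]  — 1/2
v_3 [BRB]  L=[0,1/2]  R=[1]  — 3/4
v_4 [BRBR]  L=[0,1/2]  R=[3/4,1]  — 5/8
v_5 [BRBRR]  L=[0,1/2]  R=[5/8,3/4,1]  — 9/16
v_6 [BRBRRB]  L=[0,1/2,9/16]  R=[5/8,3/4,1]  — 19/32
v_7 [BRBRRBR]  L=[0,1/2,9/16]  R=[19/32,5/8,3/4,1]  — 37/64
v_8 [BRBRRBRR]  L=[0,1/2,9/16]  R=[37/64,19/32,5/8,3/4,1]  — 73/128
v_9 [BRBRRBRRB]  L=[0,1/2,9/16,73/128]  R=[37/64,19/32,5/8,3/4,1]  — 147/256
v_10 [BRBRRBRRBR]  L=[0,1/2,9/16,73/128]  R=[147/256,37/64,19/32,5/8,3/4,1]  — 293/512
v_11 [BRBRRBRRBRB]  L=[0,1/2,9/16,73/128,293/512]  R=[147/256,37/64,19/32,5/8,3/4,1]  — 587/1024
v_12 [BRBRRBRRBRBR]  L=[0,1/2,9/16,73/128,293/512]  R=[587/1024,147/256,37/64,19/32,5/8,3/4,1]  — 1173/2048
v_13 [BRBRRBRRBRBRR]  L=[0,1/2,9/16,73/128,293/512]  R=[1173/2048,587/1024,147/256,37/64,19/32,5/8,3/4,1]  — 2345/4096
v_14 [BRBRRBRRBRBRRB]  L=[0,1/2,9/16,73/128,293/512,2345/4096]  R=[1173/2048,587/1024,147/256,37/64,19/32,5/8,3/4,1]  — 4691/8192
v_15 [BRBRRBRRBRBRRBR]  L=[0,1/2,9/16,73/128,293/512,2345/4096]  R=[4691/8192,1173/2048,587/1024,147/256,37/64,19/32,5/8,3/4,1]  — 9381/16384

9381/16384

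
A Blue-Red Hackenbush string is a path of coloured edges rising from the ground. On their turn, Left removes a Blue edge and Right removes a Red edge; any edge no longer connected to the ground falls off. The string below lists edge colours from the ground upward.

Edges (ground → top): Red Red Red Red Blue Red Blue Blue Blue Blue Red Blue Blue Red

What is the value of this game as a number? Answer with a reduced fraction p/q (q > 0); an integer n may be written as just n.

G(R) = { ∅ | 0 } gives -1
G(RR) = { ∅ | -1,0 } gives -2
G(RRR) = { ∅ | -2,-1,0 } gives -3
G(RRRR) = { ∅ | -3,-2,-1,0 } gives -4
G(RRRRB) = { -4 | -3,-2,-1,0 } gives -7/2
G(RRRRBR) = { -4 | -7/2,-3,-2,-1,0 } gives -15/4
G(RRRRBRB) = { -4,-15/4 | -7/2,-3,-2,-1,0 } gives -29/8
G(RRRRBRBB) = { -4,-15/4,-29/8 | -7/2,-3,-2,-1,0 } gives -57/16
G(RRRRBRBBB) = { -4,-15/4,-29/8,-57/16 | -7/2,-3,-2,-1,0 } gives -113/32
G(RRRRBRBBBB) = { -4,-15/4,-29/8,-57/16,-113/32 | -7/2,-3,-2,-1,0 } gives -225/64
G(RRRRBRBBBBR) = { -4,-15/4,-29/8,-57/16,-113/32 | -225/64,-7/2,-3,-2,-1,0 } gives -451/128
G(RRRRBRBBBBRB) = { -4,-15/4,-29/8,-57/16,-113/32,-451/128 | -225/64,-7/2,-3,-2,-1,0 } gives -901/256
G(RRRRBRBBBBRBB) = { -4,-15/4,-29/8,-57/16,-113/32,-451/128,-901/256 | -225/64,-7/2,-3,-2,-1,0 } gives -1801/512
G(RRRRBRBBBBRBBR) = { -4,-15/4,-29/8,-57/16,-113/32,-451/128,-901/256 | -1801/512,-225/64,-7/2,-3,-2,-1,0 } gives -3603/1024

-3603/1024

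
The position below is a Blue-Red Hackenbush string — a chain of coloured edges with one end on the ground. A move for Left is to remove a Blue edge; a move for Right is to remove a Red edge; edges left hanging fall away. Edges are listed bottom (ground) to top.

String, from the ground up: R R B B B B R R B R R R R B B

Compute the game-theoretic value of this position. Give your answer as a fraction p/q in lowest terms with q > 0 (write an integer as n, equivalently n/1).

R: Left { — }, Right { 0 } so simplest -1
RR: Left { — }, Right { -1 0 } so simplest -2
RRB: Left { -2 }, Right { -1 0 } so simplest -3/2
RRBB: Left { -2 -3/2 }, Right { -1 0 } so simplest -5/4
RRBBB: Left { -2 -3/2 -5/4 }, Right { -1 0 } so simplest -9/8
RRBBBB: Left { -2 -3/2 -5/4 -9/8 }, Right { -1 0 } so simplest -17/16
RRBBBBR: Left { -2 -3/2 -5/4 -9/8 }, Right { -17/16 -1 0 } so simplest -35/32
RRBBBBRR: Left { -2 -3/2 -5/4 -9/8 }, Right { -35/32 -17/16 -1 0 } so simplest -71/64
RRBBBBRRB: Left { -2 -3/2 -5/4 -9/8 -71/64 }, Right { -35/32 -17/16 -1 0 } so simplest -141/128
RRBBBBRRBR: Left { -2 -3/2 -5/4 -9/8 -71/64 }, Right { -141/128 -35/32 -17/16 -1 0 } so simplest -283/256
RRBBBBRRBRR: Left { -2 -3/2 -5/4 -9/8 -71/64 }, Right { -283/256 -141/128 -35/32 -17/16 -1 0 } so simplest -567/512
RRBBBBRRBRRR: Left { -2 -3/2 -5/4 -9/8 -71/64 }, Right { -567/512 -283/256 -141/128 -35/32 -17/16 -1 0 } so simplest -1135/1024
RRBBBBRRBRRRR: Left { -2 -3/2 -5/4 -9/8 -71/64 }, Right { -1135/1024 -567/512 -283/256 -141/128 -35/32 -17/16 -1 0 } so simplest -2271/2048
RRBBBBRRBRRRRB: Left { -2 -3/2 -5/4 -9/8 -71/64 -2271/2048 }, Right { -1135/1024 -567/512 -283/256 -141/128 -35/32 -17/16 -1 0 } so simplest -4541/4096
RRBBBBRRBRRRRBB: Left { -2 -3/2 -5/4 -9/8 -71/64 -2271/2048 -4541/4096 }, Right { -1135/1024 -567/512 -283/256 -141/128 -35/32 -17/16 -1 0 } so simplest -9081/8192

-9081/8192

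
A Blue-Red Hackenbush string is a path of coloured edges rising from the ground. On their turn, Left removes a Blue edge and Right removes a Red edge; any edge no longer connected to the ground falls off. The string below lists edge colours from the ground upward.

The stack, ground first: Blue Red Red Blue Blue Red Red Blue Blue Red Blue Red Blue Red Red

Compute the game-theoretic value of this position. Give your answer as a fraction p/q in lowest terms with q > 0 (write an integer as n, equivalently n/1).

6569/16384

Recurse on prefixes of the 15-edge string Blue Red Red Blue Blue Red Red Blue Blue Red Blue Red Blue Red Red:
g_1 [B]  L=[0]  R=[—]  so 1
g_2 [BR]  L=[0]  R=[1]  so 1/2
g_3 [BRR]  L=[0]  R=[1/2, 1]  so 1/4
g_4 [BRRB]  L=[0, 1/4]  R=[1/2, 1]  so 3/8
g_5 [BRRBB]  L=[0, 1/4, 3/8]  R=[1/2, 1]  so 7/16
g_6 [BRRBBR]  L=[0, 1/4, 3/8]  R=[7/16, 1/2, 1]  so 13/32
g_7 [BRRBBRR]  L=[0, 1/4, 3/8]  R=[13/32, 7/16, 1/2, 1]  so 25/64
g_8 [BRRBBRRB]  L=[0, 1/4, 3/8, 25/64]  R=[13/32, 7/16, 1/2, 1]  so 51/128
g_9 [BRRBBRRBB]  L=[0, 1/4, 3/8, 25/64, 51/128]  R=[13/32, 7/16, 1/2, 1]  so 103/256
g_10 [BRRBBRRBBR]  L=[0, 1/4, 3/8, 25/64, 51/128]  R=[103/256, 13/32, 7/16, 1/2, 1]  so 205/512
g_11 [BRRBBRRBBRB]  L=[0, 1/4, 3/8, 25/64, 51/128, 205/512]  R=[103/256, 13/32, 7/16, 1/2, 1]  so 411/1024
g_12 [BRRBBRRBBRBR]  L=[0, 1/4, 3/8, 25/64, 51/128, 205/512]  R=[411/1024, 103/256, 13/32, 7/16, 1/2, 1]  so 821/2048
g_13 [BRRBBRRBBRBRB]  L=[0, 1/4, 3/8, 25/64, 51/128, 205/512, 821/2048]  R=[411/1024, 103/256, 13/32, 7/16, 1/2, 1]  so 1643/4096
g_14 [BRRBBRRBBRBRBR]  L=[0, 1/4, 3/8, 25/64, 51/128, 205/512, 821/2048]  R=[1643/4096, 411/1024, 103/256, 13/32, 7/16, 1/2, 1]  so 3285/8192
g_15 [BRRBBRRBBRBRBRR]  L=[0, 1/4, 3/8, 25/64, 51/128, 205/512, 821/2048]  R=[3285/8192, 1643/4096, 411/1024, 103/256, 13/32, 7/16, 1/2, 1]  so 6569/16384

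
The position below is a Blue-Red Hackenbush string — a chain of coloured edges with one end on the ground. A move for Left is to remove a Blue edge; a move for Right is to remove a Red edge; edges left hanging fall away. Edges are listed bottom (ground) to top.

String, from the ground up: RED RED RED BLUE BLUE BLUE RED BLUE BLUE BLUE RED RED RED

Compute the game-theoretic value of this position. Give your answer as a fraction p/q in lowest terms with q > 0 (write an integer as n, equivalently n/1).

-2191/1024

1 of 13 · R · max L −∞ · min R 0 ⇒ -1
2 of 13 · RR · max L −∞ · min R -1 ⇒ -2
3 of 13 · RRR · max L −∞ · min R -2 ⇒ -3
4 of 13 · RRRB · max L -3 · min R -2 ⇒ -5/2
5 of 13 · RRRBB · max L -5/2 · min R -2 ⇒ -9/4
6 of 13 · RRRBBB · max L -9/4 · min R -2 ⇒ -17/8
7 of 13 · RRRBBBR · max L -9/4 · min R -17/8 ⇒ -35/16
8 of 13 · RRRBBBRB · max L -35/16 · min R -17/8 ⇒ -69/32
9 of 13 · RRRBBBRBB · max L -69/32 · min R -17/8 ⇒ -137/64
10 of 13 · RRRBBBRBBB · max L -137/64 · min R -17/8 ⇒ -273/128
11 of 13 · RRRBBBRBBBR · max L -137/64 · min R -273/128 ⇒ -547/256
12 of 13 · RRRBBBRBBBRR · max L -137/64 · min R -547/256 ⇒ -1095/512
13 of 13 · RRRBBBRBBBRRR · max L -137/64 · min R -1095/512 ⇒ -2191/1024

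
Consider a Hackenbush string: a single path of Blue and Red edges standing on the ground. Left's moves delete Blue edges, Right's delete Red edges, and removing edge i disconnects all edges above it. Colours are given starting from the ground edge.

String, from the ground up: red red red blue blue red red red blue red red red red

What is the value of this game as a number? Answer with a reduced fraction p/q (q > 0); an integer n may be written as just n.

-2527/1024

Build g(s[:k]) for k = 1..13, string s = red red red blue blue red red red blue red red red red.
g_1 [r]  L=[—]  R=[0]  → -1
g_2 [rr]  L=[—]  R=[-1 0]  → -2
g_3 [rrr]  L=[—]  R=[-2 -1 0]  → -3
g_4 [rrrb]  L=[-3]  R=[-2 -1 0]  → -5/2
g_5 [rrrbb]  L=[-3 -5/2]  R=[-2 -1 0]  → -9/4
g_6 [rrrbbr]  L=[-3 -5/2]  R=[-9/4 -2 -1 0]  → -19/8
g_7 [rrrbbrr]  L=[-3 -5/2]  R=[-19/8 -9/4 -2 -1 0]  → -39/16
g_8 [rrrbbrrr]  L=[-3 -5/2]  R=[-39/16 -19/8 -9/4 -2 -1 0]  → -79/32
g_9 [rrrbbrrrb]  L=[-3 -5/2 -79/32]  R=[-39/16 -19/8 -9/4 -2 -1 0]  → -157/64
g_10 [rrrbbrrrbr]  L=[-3 -5/2 -79/32]  R=[-157/64 -39/16 -19/8 -9/4 -2 -1 0]  → -315/128
g_11 [rrrbbrrrbrr]  L=[-3 -5/2 -79/32]  R=[-315/128 -157/64 -39/16 -19/8 -9/4 -2 -1 0]  → -631/256
g_12 [rrrbbrrrbrrr]  L=[-3 -5/2 -79/32]  R=[-631/256 -315/128 -157/64 -39/16 -19/8 -9/4 -2 -1 0]  → -1263/512
g_13 [rrrbbrrrbrrrr]  L=[-3 -5/2 -79/32]  R=[-1263/512 -631/256 -315/128 -157/64 -39/16 -19/8 -9/4 -2 -1 0]  → -2527/1024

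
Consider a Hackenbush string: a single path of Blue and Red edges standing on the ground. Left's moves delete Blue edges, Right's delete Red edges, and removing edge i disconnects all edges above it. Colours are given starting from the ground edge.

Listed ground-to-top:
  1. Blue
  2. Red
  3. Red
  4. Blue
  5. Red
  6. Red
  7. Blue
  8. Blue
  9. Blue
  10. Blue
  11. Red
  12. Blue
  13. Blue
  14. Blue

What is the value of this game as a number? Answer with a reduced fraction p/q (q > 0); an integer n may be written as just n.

2543/8192

B: Left { 0 }, Right { (no moves) } = simplest 1
BR: Left { 0 }, Right { 1 } = simplest 1/2
BRR: Left { 0 }, Right { 1/2,1 } = simplest 1/4
BRRB: Left { 0,1/4 }, Right { 1/2,1 } = simplest 3/8
BRRBR: Left { 0,1/4 }, Right { 3/8,1/2,1 } = simplest 5/16
BRRBRR: Left { 0,1/4 }, Right { 5/16,3/8,1/2,1 } = simplest 9/32
BRRBRRB: Left { 0,1/4,9/32 }, Right { 5/16,3/8,1/2,1 } = simplest 19/64
BRRBRRBB: Left { 0,1/4,9/32,19/64 }, Right { 5/16,3/8,1/2,1 } = simplest 39/128
BRRBRRBBB: Left { 0,1/4,9/32,19/64,39/128 }, Right { 5/16,3/8,1/2,1 } = simplest 79/256
BRRBRRBBBB: Left { 0,1/4,9/32,19/64,39/128,79/256 }, Right { 5/16,3/8,1/2,1 } = simplest 159/512
BRRBRRBBBBR: Left { 0,1/4,9/32,19/64,39/128,79/256 }, Right { 159/512,5/16,3/8,1/2,1 } = simplest 317/1024
BRRBRRBBBBRB: Left { 0,1/4,9/32,19/64,39/128,79/256,317/1024 }, Right { 159/512,5/16,3/8,1/2,1 } = simplest 635/2048
BRRBRRBBBBRBB: Left { 0,1/4,9/32,19/64,39/128,79/256,317/1024,635/2048 }, Right { 159/512,5/16,3/8,1/2,1 } = simplest 1271/4096
BRRBRRBBBBRBBB: Left { 0,1/4,9/32,19/64,39/128,79/256,317/1024,635/2048,1271/4096 }, Right { 159/512,5/16,3/8,1/2,1 } = simplest 2543/8192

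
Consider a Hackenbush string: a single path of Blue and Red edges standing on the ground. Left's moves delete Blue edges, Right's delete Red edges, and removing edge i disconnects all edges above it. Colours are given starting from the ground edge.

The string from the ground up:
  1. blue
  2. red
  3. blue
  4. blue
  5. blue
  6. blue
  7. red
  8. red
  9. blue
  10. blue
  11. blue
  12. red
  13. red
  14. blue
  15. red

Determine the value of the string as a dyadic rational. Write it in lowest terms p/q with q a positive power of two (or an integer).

g_1 [b]  L=[0]  R=[none]  = 1
g_2 [br]  L=[0]  R=[1]  = 1/2
g_3 [brb]  L=[0, 1/2]  R=[1]  = 3/4
g_4 [brbb]  L=[0, 1/2, 3/4]  R=[1]  = 7/8
g_5 [brbbb]  L=[0, 1/2, 3/4, 7/8]  R=[1]  = 15/16
g_6 [brbbbb]  L=[0, 1/2, 3/4, 7/8, 15/16]  R=[1]  = 31/32
g_7 [brbbbbr]  L=[0, 1/2, 3/4, 7/8, 15/16]  R=[31/32, 1]  = 61/64
g_8 [brbbbbrr]  L=[0, 1/2, 3/4, 7/8, 15/16]  R=[61/64, 31/32, 1]  = 121/128
g_9 [brbbbbrrb]  L=[0, 1/2, 3/4, 7/8, 15/16, 121/128]  R=[61/64, 31/32, 1]  = 243/256
g_10 [brbbbbrrbb]  L=[0, 1/2, 3/4, 7/8, 15/16, 121/128, 243/256]  R=[61/64, 31/32, 1]  = 487/512
g_11 [brbbbbrrbbb]  L=[0, 1/2, 3/4, 7/8, 15/16, 121/128, 243/256, 487/512]  R=[61/64, 31/32, 1]  = 975/1024
g_12 [brbbbbrrbbbr]  L=[0, 1/2, 3/4, 7/8, 15/16, 121/128, 243/256, 487/512]  R=[975/1024, 61/64, 31/32, 1]  = 1949/2048
g_13 [brbbbbrrbbbrr]  L=[0, 1/2, 3/4, 7/8, 15/16, 121/128, 243/256, 487/512]  R=[1949/2048, 975/1024, 61/64, 31/32, 1]  = 3897/4096
g_14 [brbbbbrrbbbrrb]  L=[0, 1/2, 3/4, 7/8, 15/16, 121/128, 243/256, 487/512, 3897/4096]  R=[1949/2048, 975/1024, 61/64, 31/32, 1]  = 7795/8192
g_15 [brbbbbrrbbbrrbr]  L=[0, 1/2, 3/4, 7/8, 15/16, 121/128, 243/256, 487/512, 3897/4096]  R=[7795/8192, 1949/2048, 975/1024, 61/64, 31/32, 1]  = 15589/16384

15589/16384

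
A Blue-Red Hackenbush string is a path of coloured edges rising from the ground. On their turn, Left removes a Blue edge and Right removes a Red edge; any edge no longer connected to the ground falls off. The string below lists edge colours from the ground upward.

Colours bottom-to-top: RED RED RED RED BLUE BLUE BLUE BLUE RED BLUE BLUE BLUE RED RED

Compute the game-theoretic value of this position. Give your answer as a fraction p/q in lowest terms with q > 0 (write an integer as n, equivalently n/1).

-3143/1024

edge 1 of 14 (RED): { — | 0 } => -1
edge 2 of 14 (RED): { — | -1; 0 } => -2
edge 3 of 14 (RED): { — | -2; -1; 0 } => -3
edge 4 of 14 (RED): { — | -3; -2; -1; 0 } => -4
edge 5 of 14 (BLUE): { -4 | -3; -2; -1; 0 } => -7/2
edge 6 of 14 (BLUE): { -4; -7/2 | -3; -2; -1; 0 } => -13/4
edge 7 of 14 (BLUE): { -4; -7/2; -13/4 | -3; -2; -1; 0 } => -25/8
edge 8 of 14 (BLUE): { -4; -7/2; -13/4; -25/8 | -3; -2; -1; 0 } => -49/16
edge 9 of 14 (RED): { -4; -7/2; -13/4; -25/8 | -49/16; -3; -2; -1; 0 } => -99/32
edge 10 of 14 (BLUE): { -4; -7/2; -13/4; -25/8; -99/32 | -49/16; -3; -2; -1; 0 } => -197/64
edge 11 of 14 (BLUE): { -4; -7/2; -13/4; -25/8; -99/32; -197/64 | -49/16; -3; -2; -1; 0 } => -393/128
edge 12 of 14 (BLUE): { -4; -7/2; -13/4; -25/8; -99/32; -197/64; -393/128 | -49/16; -3; -2; -1; 0 } => -785/256
edge 13 of 14 (RED): { -4; -7/2; -13/4; -25/8; -99/32; -197/64; -393/128 | -785/256; -49/16; -3; -2; -1; 0 } => -1571/512
edge 14 of 14 (RED): { -4; -7/2; -13/4; -25/8; -99/32; -197/64; -393/128 | -1571/512; -785/256; -49/16; -3; -2; -1; 0 } => -3143/1024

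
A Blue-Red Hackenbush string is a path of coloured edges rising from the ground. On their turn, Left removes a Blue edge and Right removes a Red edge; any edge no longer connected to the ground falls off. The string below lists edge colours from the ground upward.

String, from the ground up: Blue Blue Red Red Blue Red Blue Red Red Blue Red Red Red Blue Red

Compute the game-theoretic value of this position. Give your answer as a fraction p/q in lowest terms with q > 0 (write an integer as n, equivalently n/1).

Recurse on prefixes of the 15-edge string Blue Blue Red Red Blue Red Blue Red Red Blue Red Red Red Blue Red:
step 1: add Blue to get B; options L={ 0 } R={ none } → 1
step 2: add Blue to get BB; options L={ 0,1 } R={ none } → 2
step 3: add Red to get BBR; options L={ 0,1 } R={ 2 } → 3/2
step 4: add Red to get BBRR; options L={ 0,1 } R={ 3/2,2 } → 5/4
step 5: add Blue to get BBRRB; options L={ 0,1,5/4 } R={ 3/2,2 } → 11/8
step 6: add Red to get BBRRBR; options L={ 0,1,5/4 } R={ 11/8,3/2,2 } → 21/16
step 7: add Blue to get BBRRBRB; options L={ 0,1,5/4,21/16 } R={ 11/8,3/2,2 } → 43/32
step 8: add Red to get BBRRBRBR; options L={ 0,1,5/4,21/16 } R={ 43/32,11/8,3/2,2 } → 85/64
step 9: add Red to get BBRRBRBRR; options L={ 0,1,5/4,21/16 } R={ 85/64,43/32,11/8,3/2,2 } → 169/128
step 10: add Blue to get BBRRBRBRRB; options L={ 0,1,5/4,21/16,169/128 } R={ 85/64,43/32,11/8,3/2,2 } → 339/256
step 11: add Red to get BBRRBRBRRBR; options L={ 0,1,5/4,21/16,169/128 } R={ 339/256,85/64,43/32,11/8,3/2,2 } → 677/512
step 12: add Red to get BBRRBRBRRBRR; options L={ 0,1,5/4,21/16,169/128 } R={ 677/512,339/256,85/64,43/32,11/8,3/2,2 } → 1353/1024
step 13: add Red to get BBRRBRBRRBRRR; options L={ 0,1,5/4,21/16,169/128 } R={ 1353/1024,677/512,339/256,85/64,43/32,11/8,3/2,2 } → 2705/2048
step 14: add Blue to get BBRRBRBRRBRRRB; options L={ 0,1,5/4,21/16,169/128,2705/2048 } R={ 1353/1024,677/512,339/256,85/64,43/32,11/8,3/2,2 } → 5411/4096
step 15: add Red to get BBRRBRBRRBRRRBR; options L={ 0,1,5/4,21/16,169/128,2705/2048 } R={ 5411/4096,1353/1024,677/512,339/256,85/64,43/32,11/8,3/2,2 } → 10821/8192

10821/8192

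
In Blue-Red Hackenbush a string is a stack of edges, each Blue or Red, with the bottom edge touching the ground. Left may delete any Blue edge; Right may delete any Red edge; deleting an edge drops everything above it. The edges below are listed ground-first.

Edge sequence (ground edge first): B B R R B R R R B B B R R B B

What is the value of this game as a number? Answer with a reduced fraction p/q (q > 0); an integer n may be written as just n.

B: Left { 0 }, Right { — } = simplest 1
BB: Left { 0 1 }, Right { — } = simplest 2
BBR: Left { 0 1 }, Right { 2 } = simplest 3/2
BBRR: Left { 0 1 }, Right { 3/2 2 } = simplest 5/4
BBRRB: Left { 0 1 5/4 }, Right { 3/2 2 } = simplest 11/8
BBRRBR: Left { 0 1 5/4 }, Right { 11/8 3/2 2 } = simplest 21/16
BBRRBRR: Left { 0 1 5/4 }, Right { 21/16 11/8 3/2 2 } = simplest 41/32
BBRRBRRR: Left { 0 1 5/4 }, Right { 41/32 21/16 11/8 3/2 2 } = simplest 81/64
BBRRBRRRB: Left { 0 1 5/4 81/64 }, Right { 41/32 21/16 11/8 3/2 2 } = simplest 163/128
BBRRBRRRBB: Left { 0 1 5/4 81/64 163/128 }, Right { 41/32 21/16 11/8 3/2 2 } = simplest 327/256
BBRRBRRRBBB: Left { 0 1 5/4 81/64 163/128 327/256 }, Right { 41/32 21/16 11/8 3/2 2 } = simplest 655/512
BBRRBRRRBBBR: Left { 0 1 5/4 81/64 163/128 327/256 }, Right { 655/512 41/32 21/16 11/8 3/2 2 } = simplest 1309/1024
BBRRBRRRBBBRR: Left { 0 1 5/4 81/64 163/128 327/256 }, Right { 1309/1024 655/512 41/32 21/16 11/8 3/2 2 } = simplest 2617/2048
BBRRBRRRBBBRRB: Left { 0 1 5/4 81/64 163/128 327/256 2617/2048 }, Right { 1309/1024 655/512 41/32 21/16 11/8 3/2 2 } = simplest 5235/4096
BBRRBRRRBBBRRBB: Left { 0 1 5/4 81/64 163/128 327/256 2617/2048 5235/4096 }, Right { 1309/1024 655/512 41/32 21/16 11/8 3/2 2 } = simplest 10471/8192

10471/8192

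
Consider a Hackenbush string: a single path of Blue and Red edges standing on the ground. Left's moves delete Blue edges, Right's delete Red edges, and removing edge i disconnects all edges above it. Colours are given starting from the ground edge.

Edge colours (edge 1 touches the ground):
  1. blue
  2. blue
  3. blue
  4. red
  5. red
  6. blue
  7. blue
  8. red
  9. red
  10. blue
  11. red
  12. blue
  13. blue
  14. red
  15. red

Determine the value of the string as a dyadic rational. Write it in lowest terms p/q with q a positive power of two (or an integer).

step 1: add blue to get b; options L={ 0 } R={ ∅ } gives 1
step 2: add blue to get bb; options L={ 0, 1 } R={ ∅ } gives 2
step 3: add blue to get bbb; options L={ 0, 1, 2 } R={ ∅ } gives 3
step 4: add red to get bbbr; options L={ 0, 1, 2 } R={ 3 } gives 5/2
step 5: add red to get bbbrr; options L={ 0, 1, 2 } R={ 5/2, 3 } gives 9/4
step 6: add blue to get bbbrrb; options L={ 0, 1, 2, 9/4 } R={ 5/2, 3 } gives 19/8
step 7: add blue to get bbbrrbb; options L={ 0, 1, 2, 9/4, 19/8 } R={ 5/2, 3 } gives 39/16
step 8: add red to get bbbrrbbr; options L={ 0, 1, 2, 9/4, 19/8 } R={ 39/16, 5/2, 3 } gives 77/32
step 9: add red to get bbbrrbbrr; options L={ 0, 1, 2, 9/4, 19/8 } R={ 77/32, 39/16, 5/2, 3 } gives 153/64
step 10: add blue to get bbbrrbbrrb; options L={ 0, 1, 2, 9/4, 19/8, 153/64 } R={ 77/32, 39/16, 5/2, 3 } gives 307/128
step 11: add red to get bbbrrbbrrbr; options L={ 0, 1, 2, 9/4, 19/8, 153/64 } R={ 307/128, 77/32, 39/16, 5/2, 3 } gives 613/256
step 12: add blue to get bbbrrbbrrbrb; options L={ 0, 1, 2, 9/4, 19/8, 153/64, 613/256 } R={ 307/128, 77/32, 39/16, 5/2, 3 } gives 1227/512
step 13: add blue to get bbbrrbbrrbrbb; options L={ 0, 1, 2, 9/4, 19/8, 153/64, 613/256, 1227/512 } R={ 307/128, 77/32, 39/16, 5/2, 3 } gives 2455/1024
step 14: add red to get bbbrrbbrrbrbbr; options L={ 0, 1, 2, 9/4, 19/8, 153/64, 613/256, 1227/512 } R={ 2455/1024, 307/128, 77/32, 39/16, 5/2, 3 } gives 4909/2048
step 15: add red to get bbbrrbbrrbrbbrr; options L={ 0, 1, 2, 9/4, 19/8, 153/64, 613/256, 1227/512 } R={ 4909/2048, 2455/1024, 307/128, 77/32, 39/16, 5/2, 3 } gives 9817/4096

9817/4096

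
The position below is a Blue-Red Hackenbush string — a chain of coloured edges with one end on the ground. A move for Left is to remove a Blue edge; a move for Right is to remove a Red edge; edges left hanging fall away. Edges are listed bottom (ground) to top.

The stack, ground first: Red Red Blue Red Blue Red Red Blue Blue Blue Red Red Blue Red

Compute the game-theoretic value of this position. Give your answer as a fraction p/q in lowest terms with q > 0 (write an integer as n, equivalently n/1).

-6939/4096

step 1: add Red to get R; options L={  } R={ 0 } gives -1
step 2: add Red to get RR; options L={  } R={ -1,0 } gives -2
step 3: add Blue to get RRB; options L={ -2 } R={ -1,0 } gives -3/2
step 4: add Red to get RRBR; options L={ -2 } R={ -3/2,-1,0 } gives -7/4
step 5: add Blue to get RRBRB; options L={ -2,-7/4 } R={ -3/2,-1,0 } gives -13/8
step 6: add Red to get RRBRBR; options L={ -2,-7/4 } R={ -13/8,-3/2,-1,0 } gives -27/16
step 7: add Red to get RRBRBRR; options L={ -2,-7/4 } R={ -27/16,-13/8,-3/2,-1,0 } gives -55/32
step 8: add Blue to get RRBRBRRB; options L={ -2,-7/4,-55/32 } R={ -27/16,-13/8,-3/2,-1,0 } gives -109/64
step 9: add Blue to get RRBRBRRBB; options L={ -2,-7/4,-55/32,-109/64 } R={ -27/16,-13/8,-3/2,-1,0 } gives -217/128
step 10: add Blue to get RRBRBRRBBB; options L={ -2,-7/4,-55/32,-109/64,-217/128 } R={ -27/16,-13/8,-3/2,-1,0 } gives -433/256
step 11: add Red to get RRBRBRRBBBR; options L={ -2,-7/4,-55/32,-109/64,-217/128 } R={ -433/256,-27/16,-13/8,-3/2,-1,0 } gives -867/512
step 12: add Red to get RRBRBRRBBBRR; options L={ -2,-7/4,-55/32,-109/64,-217/128 } R={ -867/512,-433/256,-27/16,-13/8,-3/2,-1,0 } gives -1735/1024
step 13: add Blue to get RRBRBRRBBBRRB; options L={ -2,-7/4,-55/32,-109/64,-217/128,-1735/1024 } R={ -867/512,-433/256,-27/16,-13/8,-3/2,-1,0 } gives -3469/2048
step 14: add Red to get RRBRBRRBBBRRBR; options L={ -2,-7/4,-55/32,-109/64,-217/128,-1735/1024 } R={ -3469/2048,-867/512,-433/256,-27/16,-13/8,-3/2,-1,0 } gives -6939/4096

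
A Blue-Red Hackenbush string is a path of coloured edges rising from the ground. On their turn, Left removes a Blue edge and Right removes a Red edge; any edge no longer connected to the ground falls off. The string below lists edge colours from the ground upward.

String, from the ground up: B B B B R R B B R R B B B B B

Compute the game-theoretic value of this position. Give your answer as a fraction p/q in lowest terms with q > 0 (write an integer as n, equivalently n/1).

Prefix values for B B B B R R B B R R B B B B B via {L|R} + simplicity:
G_1 [B]  L=[0]  R=[∅]  = 1
G_2 [BB]  L=[0 1]  R=[∅]  = 2
G_3 [BBB]  L=[0 1 2]  R=[∅]  = 3
G_4 [BBBB]  L=[0 1 2 3]  R=[∅]  = 4
G_5 [BBBBR]  L=[0 1 2 3]  R=[4]  = 7/2
G_6 [BBBBRR]  L=[0 1 2 3]  R=[7/2 4]  = 13/4
G_7 [BBBBRRB]  L=[0 1 2 3 13/4]  R=[7/2 4]  = 27/8
G_8 [BBBBRRBB]  L=[0 1 2 3 13/4 27/8]  R=[7/2 4]  = 55/16
G_9 [BBBBRRBBR]  L=[0 1 2 3 13/4 27/8]  R=[55/16 7/2 4]  = 109/32
G_10 [BBBBRRBBRR]  L=[0 1 2 3 13/4 27/8]  R=[109/32 55/16 7/2 4]  = 217/64
G_11 [BBBBRRBBRRB]  L=[0 1 2 3 13/4 27/8 217/64]  R=[109/32 55/16 7/2 4]  = 435/128
G_12 [BBBBRRBBRRBB]  L=[0 1 2 3 13/4 27/8 217/64 435/128]  R=[109/32 55/16 7/2 4]  = 871/256
G_13 [BBBBRRBBRRBBB]  L=[0 1 2 3 13/4 27/8 217/64 435/128 871/256]  R=[109/32 55/16 7/2 4]  = 1743/512
G_14 [BBBBRRBBRRBBBB]  L=[0 1 2 3 13/4 27/8 217/64 435/128 871/256 1743/512]  R=[109/32 55/16 7/2 4]  = 3487/1024
G_15 [BBBBRRBBRRBBBBB]  L=[0 1 2 3 13/4 27/8 217/64 435/128 871/256 1743/512 3487/1024]  R=[109/32 55/16 7/2 4]  = 6975/2048

6975/2048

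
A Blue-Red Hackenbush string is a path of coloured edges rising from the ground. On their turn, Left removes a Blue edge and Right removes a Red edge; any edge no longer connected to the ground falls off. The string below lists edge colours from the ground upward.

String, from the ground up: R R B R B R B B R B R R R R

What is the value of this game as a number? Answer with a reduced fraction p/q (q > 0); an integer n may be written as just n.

-6751/4096

edge 1 of 14 (R): { — | 0 } -> -1
edge 2 of 14 (R): { — | -1, 0 } -> -2
edge 3 of 14 (B): { -2 | -1, 0 } -> -3/2
edge 4 of 14 (R): { -2 | -3/2, -1, 0 } -> -7/4
edge 5 of 14 (B): { -2, -7/4 | -3/2, -1, 0 } -> -13/8
edge 6 of 14 (R): { -2, -7/4 | -13/8, -3/2, -1, 0 } -> -27/16
edge 7 of 14 (B): { -2, -7/4, -27/16 | -13/8, -3/2, -1, 0 } -> -53/32
edge 8 of 14 (B): { -2, -7/4, -27/16, -53/32 | -13/8, -3/2, -1, 0 } -> -105/64
edge 9 of 14 (R): { -2, -7/4, -27/16, -53/32 | -105/64, -13/8, -3/2, -1, 0 } -> -211/128
edge 10 of 14 (B): { -2, -7/4, -27/16, -53/32, -211/128 | -105/64, -13/8, -3/2, -1, 0 } -> -421/256
edge 11 of 14 (R): { -2, -7/4, -27/16, -53/32, -211/128 | -421/256, -105/64, -13/8, -3/2, -1, 0 } -> -843/512
edge 12 of 14 (R): { -2, -7/4, -27/16, -53/32, -211/128 | -843/512, -421/256, -105/64, -13/8, -3/2, -1, 0 } -> -1687/1024
edge 13 of 14 (R): { -2, -7/4, -27/16, -53/32, -211/128 | -1687/1024, -843/512, -421/256, -105/64, -13/8, -3/2, -1, 0 } -> -3375/2048
edge 14 of 14 (R): { -2, -7/4, -27/16, -53/32, -211/128 | -3375/2048, -1687/1024, -843/512, -421/256, -105/64, -13/8, -3/2, -1, 0 } -> -6751/4096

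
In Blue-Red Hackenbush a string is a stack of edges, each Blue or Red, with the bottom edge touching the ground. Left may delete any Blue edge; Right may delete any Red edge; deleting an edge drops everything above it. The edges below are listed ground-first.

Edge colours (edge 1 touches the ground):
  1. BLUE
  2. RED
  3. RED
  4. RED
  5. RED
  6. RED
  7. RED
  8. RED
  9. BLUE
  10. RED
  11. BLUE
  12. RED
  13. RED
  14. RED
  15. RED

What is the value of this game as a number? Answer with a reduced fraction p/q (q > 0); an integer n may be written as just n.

B: Left { 0 }, Right { ∅ } → simplest 1
BR: Left { 0 }, Right { 1 } → simplest 1/2
BRR: Left { 0 }, Right { 1/2 1 } → simplest 1/4
BRRR: Left { 0 }, Right { 1/4 1/2 1 } → simplest 1/8
BRRRR: Left { 0 }, Right { 1/8 1/4 1/2 1 } → simplest 1/16
BRRRRR: Left { 0 }, Right { 1/16 1/8 1/4 1/2 1 } → simplest 1/32
BRRRRRR: Left { 0 }, Right { 1/32 1/16 1/8 1/4 1/2 1 } → simplest 1/64
BRRRRRRR: Left { 0 }, Right { 1/64 1/32 1/16 1/8 1/4 1/2 1 } → simplest 1/128
BRRRRRRRB: Left { 0 1/128 }, Right { 1/64 1/32 1/16 1/8 1/4 1/2 1 } → simplest 3/256
BRRRRRRRBR: Left { 0 1/128 }, Right { 3/256 1/64 1/32 1/16 1/8 1/4 1/2 1 } → simplest 5/512
BRRRRRRRBRB: Left { 0 1/128 5/512 }, Right { 3/256 1/64 1/32 1/16 1/8 1/4 1/2 1 } → simplest 11/1024
BRRRRRRRBRBR: Left { 0 1/128 5/512 }, Right { 11/1024 3/256 1/64 1/32 1/16 1/8 1/4 1/2 1 } → simplest 21/2048
BRRRRRRRBRBRR: Left { 0 1/128 5/512 }, Right { 21/2048 11/1024 3/256 1/64 1/32 1/16 1/8 1/4 1/2 1 } → simplest 41/4096
BRRRRRRRBRBRRR: Left { 0 1/128 5/512 }, Right { 41/4096 21/2048 11/1024 3/256 1/64 1/32 1/16 1/8 1/4 1/2 1 } → simplest 81/8192
BRRRRRRRBRBRRRR: Left { 0 1/128 5/512 }, Right { 81/8192 41/4096 21/2048 11/1024 3/256 1/64 1/32 1/16 1/8 1/4 1/2 1 } → simplest 161/16384

161/16384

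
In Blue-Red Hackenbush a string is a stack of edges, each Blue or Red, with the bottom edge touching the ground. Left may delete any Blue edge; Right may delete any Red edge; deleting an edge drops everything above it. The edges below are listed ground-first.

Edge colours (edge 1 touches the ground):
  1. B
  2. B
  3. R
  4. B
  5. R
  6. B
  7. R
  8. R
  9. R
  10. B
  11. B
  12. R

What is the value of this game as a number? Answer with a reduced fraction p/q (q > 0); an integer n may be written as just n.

1677/1024

1 of 12 · B · max L 0 · min R +∞ → 1
2 of 12 · BB · max L 1 · min R +∞ → 2
3 of 12 · BBR · max L 1 · min R 2 → 3/2
4 of 12 · BBRB · max L 3/2 · min R 2 → 7/4
5 of 12 · BBRBR · max L 3/2 · min R 7/4 → 13/8
6 of 12 · BBRBRB · max L 13/8 · min R 7/4 → 27/16
7 of 12 · BBRBRBR · max L 13/8 · min R 27/16 → 53/32
8 of 12 · BBRBRBRR · max L 13/8 · min R 53/32 → 105/64
9 of 12 · BBRBRBRRR · max L 13/8 · min R 105/64 → 209/128
10 of 12 · BBRBRBRRRB · max L 209/128 · min R 105/64 → 419/256
11 of 12 · BBRBRBRRRBB · max L 419/256 · min R 105/64 → 839/512
12 of 12 · BBRBRBRRRBBR · max L 419/256 · min R 839/512 → 1677/1024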